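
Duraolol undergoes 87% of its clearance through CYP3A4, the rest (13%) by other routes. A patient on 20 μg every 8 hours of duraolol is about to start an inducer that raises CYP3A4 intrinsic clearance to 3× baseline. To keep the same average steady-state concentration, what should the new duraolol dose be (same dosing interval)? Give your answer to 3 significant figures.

54.8 μg

The CYP3A4 pathway (87% of clearance) increases to 3× activity: 0.87 × 3 = 2.61.
Non-CYP routes (13%) are unchanged.
New clearance relative to baseline: 2.61 + 0.13 = 2.74.
Css,avg = (dose rate)/CL, so holding Css fixed requires dose ∝ CL: 20 × 2.74 = 54.8 μg.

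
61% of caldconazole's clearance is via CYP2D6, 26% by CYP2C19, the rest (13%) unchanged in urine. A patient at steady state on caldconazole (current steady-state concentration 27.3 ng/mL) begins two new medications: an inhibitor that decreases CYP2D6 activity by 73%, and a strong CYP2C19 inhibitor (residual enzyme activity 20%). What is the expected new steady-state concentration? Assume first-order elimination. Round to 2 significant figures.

79 ng/mL

The CYP2D6 pathway (61% of clearance) falls to 0.27× activity: 0.61 × 0.27 = 0.1647.
The CYP2C19 pathway (26% of clearance) is reduced to 0.2× activity: 0.26 × 0.2 = 0.052.
Non-CYP routes (13%) are unchanged.
CL_new/CL_old = 0.1647 + 0.052 + 0.13 = 0.3467.
New steady-state concentration = 27.3 / 0.3467 = 79 ng/mL (concentration scales inversely with clearance).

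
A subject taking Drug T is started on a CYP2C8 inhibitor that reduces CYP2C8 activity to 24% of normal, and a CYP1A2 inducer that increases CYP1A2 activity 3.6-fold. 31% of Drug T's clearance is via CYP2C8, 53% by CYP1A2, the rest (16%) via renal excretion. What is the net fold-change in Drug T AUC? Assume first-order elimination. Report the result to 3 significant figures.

0.467

CYP2C8: 0.31 × 0.24 = 0.0744
CYP1A2: 0.53 × 3.6 = 1.908
Other: 0.16 (unchanged)
CL_new/CL_old = 0.0744 + 1.908 + 0.16 = 2.1424.
Because AUC varies inversely with clearance, the combined effect is 1 / 2.1424 = 0.467.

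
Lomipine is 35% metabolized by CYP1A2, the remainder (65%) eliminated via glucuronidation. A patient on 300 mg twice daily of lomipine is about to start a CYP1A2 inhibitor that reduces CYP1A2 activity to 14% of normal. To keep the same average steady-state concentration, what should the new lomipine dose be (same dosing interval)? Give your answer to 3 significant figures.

The CYP1A2 pathway (35% of clearance) is reduced to 0.14× activity: 0.35 × 0.14 = 0.049.
Non-CYP routes (65%) are unchanged.
CL_new/CL_old = 0.049 + 0.65 = 0.699.
Exposure is unchanged when dose changes in proportion to clearance. New dose = 300 mg × 0.699 = 210 mg.

210 mg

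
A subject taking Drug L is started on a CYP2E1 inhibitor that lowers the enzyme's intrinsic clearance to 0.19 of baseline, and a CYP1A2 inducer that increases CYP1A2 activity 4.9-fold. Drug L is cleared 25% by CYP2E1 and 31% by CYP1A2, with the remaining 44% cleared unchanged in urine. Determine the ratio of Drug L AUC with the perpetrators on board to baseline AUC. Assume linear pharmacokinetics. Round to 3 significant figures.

CYP2E1: 0.25 × 0.19 = 0.0475
CYP1A2: 0.31 × 4.9 = 1.519
Other: 0.44 (unchanged)
Relative clearance = 0.0475 + 1.519 + 0.44 = 2.0065.
Because AUC varies inversely with clearance, the combined effect is 1 / 2.0065 = 0.498.

0.498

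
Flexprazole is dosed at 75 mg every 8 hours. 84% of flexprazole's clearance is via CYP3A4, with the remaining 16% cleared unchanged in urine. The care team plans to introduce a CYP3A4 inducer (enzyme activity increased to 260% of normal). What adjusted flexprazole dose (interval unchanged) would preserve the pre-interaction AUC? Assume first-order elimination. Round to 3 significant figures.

176 mg

CYP3A4: 0.84 × 2.6 = 2.184
Other: 0.16 (unchanged)
CL_new/CL_old = 2.184 + 0.16 = 2.344.
Css,avg = (dose rate)/CL, so holding Css fixed requires dose ∝ CL: 75 × 2.344 = 176 mg.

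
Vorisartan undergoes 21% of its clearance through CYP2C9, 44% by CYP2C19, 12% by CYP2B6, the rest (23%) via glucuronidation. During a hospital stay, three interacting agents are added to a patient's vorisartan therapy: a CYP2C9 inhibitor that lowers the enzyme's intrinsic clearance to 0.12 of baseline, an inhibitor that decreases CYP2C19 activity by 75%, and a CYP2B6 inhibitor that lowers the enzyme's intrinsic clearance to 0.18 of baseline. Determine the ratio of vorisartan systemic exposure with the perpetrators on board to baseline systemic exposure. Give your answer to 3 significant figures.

2.59

CYP2C9: 0.21 × 0.12 = 0.0252
CYP2C19: 0.44 × 0.25 = 0.11
CYP2B6: 0.12 × 0.18 = 0.0216
Other: 0.23 (unchanged)
New clearance relative to baseline: 0.0252 + 0.11 + 0.0216 + 0.23 = 0.3868.
Net systemic exposure ratio = 1 / 0.3868 = 2.59.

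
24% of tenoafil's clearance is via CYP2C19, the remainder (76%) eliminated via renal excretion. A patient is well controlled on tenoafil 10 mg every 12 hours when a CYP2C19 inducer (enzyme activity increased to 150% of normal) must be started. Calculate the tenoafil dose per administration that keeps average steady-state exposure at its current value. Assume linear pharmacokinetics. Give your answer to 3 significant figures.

11.2 mg

The CYP2C19 pathway (24% of clearance) increases to 1.5× activity: 0.24 × 1.5 = 0.36.
The remaining 76% of clearance is unaffected.
CL_new/CL_old = 0.36 + 0.76 = 1.12.
Exposure is unchanged when dose changes in proportion to clearance. New dose = 10 mg × 1.12 = 11.2 mg.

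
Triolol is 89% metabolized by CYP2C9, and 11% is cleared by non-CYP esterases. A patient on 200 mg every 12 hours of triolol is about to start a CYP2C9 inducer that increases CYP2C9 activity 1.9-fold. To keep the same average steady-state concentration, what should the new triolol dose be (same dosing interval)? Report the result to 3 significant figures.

360 mg

CYP2C9: 0.89 × 1.9 = 1.691
Other: 0.11 (unchanged)
Relative clearance = 1.691 + 0.11 = 1.801.
Css,avg = (dose rate)/CL, so holding Css fixed requires dose ∝ CL: 200 × 1.801 = 360 mg.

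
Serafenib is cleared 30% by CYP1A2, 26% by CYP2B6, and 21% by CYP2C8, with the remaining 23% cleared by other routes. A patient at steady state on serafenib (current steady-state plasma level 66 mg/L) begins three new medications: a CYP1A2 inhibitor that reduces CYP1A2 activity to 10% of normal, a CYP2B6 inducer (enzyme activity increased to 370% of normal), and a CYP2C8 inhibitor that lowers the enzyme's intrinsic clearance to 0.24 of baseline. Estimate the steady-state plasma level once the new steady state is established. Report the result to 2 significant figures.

The CYP1A2 pathway (30% of clearance) drops to 0.1× activity: 0.3 × 0.1 = 0.03.
The CYP2B6 pathway (26% of clearance) increases to 3.7× activity: 0.26 × 3.7 = 0.962.
The CYP2C8 pathway (21% of clearance) drops to 0.24× activity: 0.21 × 0.24 = 0.0504.
Non-CYP routes (23%) are unchanged.
Relative clearance = 0.03 + 0.962 + 0.0504 + 0.23 = 1.2724.
Dividing the baseline by the relative clearance: 66 / 1.2724 = 52 mg/L.

52 mg/L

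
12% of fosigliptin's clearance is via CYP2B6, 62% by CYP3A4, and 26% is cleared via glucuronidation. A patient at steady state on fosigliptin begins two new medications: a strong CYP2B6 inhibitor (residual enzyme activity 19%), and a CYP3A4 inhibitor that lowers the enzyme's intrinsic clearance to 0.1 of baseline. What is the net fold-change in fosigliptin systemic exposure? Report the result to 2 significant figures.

CYP2B6: 0.12 × 0.19 = 0.0228
CYP3A4: 0.62 × 0.1 = 0.062
Other: 0.26 (unchanged)
CL_new/CL_old = 0.0228 + 0.062 + 0.26 = 0.3448.
Net systemic exposure ratio = 1 / 0.3448 = 2.9.

2.9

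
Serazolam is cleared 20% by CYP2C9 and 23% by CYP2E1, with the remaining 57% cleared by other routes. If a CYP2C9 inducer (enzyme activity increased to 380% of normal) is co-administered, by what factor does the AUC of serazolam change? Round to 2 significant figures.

The CYP2C9 pathway (20% of clearance) increases to 3.8× activity: 0.2 × 3.8 = 0.76.
CYP2E1 (23%) and the residual 57% are unaffected.
New clearance relative to baseline: 0.76 + 0.23 + 0.57 = 1.56.
Since AUC ∝ 1/CL, the ratio is 1 / 1.56 = 0.64.

0.64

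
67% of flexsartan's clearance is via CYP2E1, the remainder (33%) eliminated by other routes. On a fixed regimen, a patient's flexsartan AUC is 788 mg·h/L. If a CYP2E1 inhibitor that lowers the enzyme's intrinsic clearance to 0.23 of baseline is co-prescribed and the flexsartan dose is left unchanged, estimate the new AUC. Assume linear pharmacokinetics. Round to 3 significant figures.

The CYP2E1 pathway (67% of clearance) drops to 0.23× activity: 0.67 × 0.23 = 0.1541.
The remaining 33% of clearance is unaffected.
New clearance relative to baseline: 0.1541 + 0.33 = 0.4841.
New AUC = baseline ÷ relative clearance = 788 / 0.4841 = 1.63 × 10³ mg·h/L.

1.63 × 10³ mg·h/L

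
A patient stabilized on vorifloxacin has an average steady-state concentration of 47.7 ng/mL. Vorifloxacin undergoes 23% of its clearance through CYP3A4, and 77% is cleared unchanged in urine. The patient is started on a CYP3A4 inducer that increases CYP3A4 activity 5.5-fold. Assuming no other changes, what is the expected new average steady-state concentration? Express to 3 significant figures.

CYP3A4: 0.23 × 5.5 = 1.265
Other: 0.77 (unchanged)
New clearance relative to baseline: 1.265 + 0.77 = 2.035.
With dosing unchanged, average steady-state concentration scales as 1/CL: 47.7 / 2.035 = 23.4 ng/mL.

23.4 ng/mL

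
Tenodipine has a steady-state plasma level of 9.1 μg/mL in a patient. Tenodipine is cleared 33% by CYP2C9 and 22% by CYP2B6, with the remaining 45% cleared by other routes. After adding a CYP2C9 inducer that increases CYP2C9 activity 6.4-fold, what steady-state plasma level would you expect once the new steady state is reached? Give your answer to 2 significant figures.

The CYP2C9 pathway (33% of clearance) rises to 6.4× activity: 0.33 × 6.4 = 2.112.
CYP2B6 (22%) and the residual 45% are unaffected.
New clearance relative to baseline: 2.112 + 0.22 + 0.45 = 2.782.
New steady-state plasma level = baseline ÷ relative clearance = 9.1 / 2.782 = 3.3 μg/mL.

3.3 μg/mL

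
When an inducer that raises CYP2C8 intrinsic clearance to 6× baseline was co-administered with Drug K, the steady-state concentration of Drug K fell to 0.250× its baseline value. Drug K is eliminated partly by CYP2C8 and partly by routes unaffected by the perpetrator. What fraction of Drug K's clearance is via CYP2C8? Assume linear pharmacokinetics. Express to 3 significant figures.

0.600

Call the CYP2C8 fraction fm. After the interaction, CL_new/CL_old = fm × 6 + (1 − fm).
Steady-state concentration ratio = 1 / (new CL fraction), so new CL fraction = 1 / 0.250 = 4.
fm × 6 + 1 − fm = 4  ⇒  fm × (6 − 1) = 3  ⇒  fm = 0.600.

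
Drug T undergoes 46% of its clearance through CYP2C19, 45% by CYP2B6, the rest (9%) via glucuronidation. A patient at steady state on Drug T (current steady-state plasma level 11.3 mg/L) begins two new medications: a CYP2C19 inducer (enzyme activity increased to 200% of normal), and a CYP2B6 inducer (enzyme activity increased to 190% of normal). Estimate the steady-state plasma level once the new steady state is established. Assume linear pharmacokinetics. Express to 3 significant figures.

The CYP2C19 pathway (46% of clearance) is boosted to 2× activity: 0.46 × 2 = 0.92.
The CYP2B6 pathway (45% of clearance) is boosted to 1.9× activity: 0.45 × 1.9 = 0.855.
The remaining 9% of clearance is unaffected.
New clearance relative to baseline: 0.92 + 0.855 + 0.09 = 1.865.
New steady-state plasma level = 11.3 / 1.865 = 6.06 mg/L (concentration scales inversely with clearance).

6.06 mg/L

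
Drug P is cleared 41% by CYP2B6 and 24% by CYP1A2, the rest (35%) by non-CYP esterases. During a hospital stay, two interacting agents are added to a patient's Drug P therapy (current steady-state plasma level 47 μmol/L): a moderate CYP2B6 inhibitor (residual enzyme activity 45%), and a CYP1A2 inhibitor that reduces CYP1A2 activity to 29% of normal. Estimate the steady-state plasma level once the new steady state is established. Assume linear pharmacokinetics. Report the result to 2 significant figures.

The CYP2B6 pathway (41% of clearance) falls to 0.45× activity: 0.41 × 0.45 = 0.1845.
The CYP1A2 pathway (24% of clearance) falls to 0.29× activity: 0.24 × 0.29 = 0.0696.
Non-CYP routes (35%) are unchanged.
New clearance relative to baseline: 0.1845 + 0.0696 + 0.35 = 0.6041.
Dividing the baseline by the relative clearance: 47 / 0.6041 = 78 μmol/L.

78 μmol/L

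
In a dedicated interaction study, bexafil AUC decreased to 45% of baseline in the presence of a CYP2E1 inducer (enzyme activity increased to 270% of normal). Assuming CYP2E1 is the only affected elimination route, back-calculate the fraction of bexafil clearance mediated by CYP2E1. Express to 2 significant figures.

CL'/CL = 1 / 0.450 = 2.222
2.7·fm + (1 − fm) = 2.222
fm = (2.222 − 1) / (2.7 − 1) = 0.72

0.72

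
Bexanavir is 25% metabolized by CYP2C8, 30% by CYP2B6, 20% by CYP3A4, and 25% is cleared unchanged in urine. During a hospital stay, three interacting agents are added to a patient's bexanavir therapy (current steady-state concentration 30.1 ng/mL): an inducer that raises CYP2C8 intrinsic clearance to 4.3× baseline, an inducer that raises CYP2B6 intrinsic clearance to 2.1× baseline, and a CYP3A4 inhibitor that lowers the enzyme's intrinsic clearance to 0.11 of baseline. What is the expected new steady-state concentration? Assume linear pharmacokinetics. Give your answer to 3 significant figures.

15.2 ng/mL

The CYP2C8 pathway (25% of clearance) increases to 4.3× activity: 0.25 × 4.3 = 1.075.
The CYP2B6 pathway (30% of clearance) rises to 2.1× activity: 0.3 × 2.1 = 0.63.
The CYP3A4 pathway (20% of clearance) is reduced to 0.11× activity: 0.2 × 0.11 = 0.022.
Non-CYP routes (25%) are unchanged.
New clearance relative to baseline: 1.075 + 0.63 + 0.022 + 0.25 = 1.977.
New steady-state concentration = 30.1 / 1.977 = 15.2 ng/mL (concentration scales inversely with clearance).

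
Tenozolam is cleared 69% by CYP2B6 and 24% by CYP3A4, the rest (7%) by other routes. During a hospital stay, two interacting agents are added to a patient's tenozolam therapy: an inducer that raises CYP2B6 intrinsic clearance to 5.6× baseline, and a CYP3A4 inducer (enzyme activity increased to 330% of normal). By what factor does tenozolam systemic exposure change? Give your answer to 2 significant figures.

0.21

The CYP2B6 pathway (69% of clearance) increases to 5.6× activity: 0.69 × 5.6 = 3.864.
The CYP3A4 pathway (24% of clearance) increases to 3.3× activity: 0.24 × 3.3 = 0.792.
Non-CYP routes (7%) are unchanged.
CL_new/CL_old = 3.864 + 0.792 + 0.07 = 4.726.
Net systemic exposure ratio = 1 / 4.726 = 0.21.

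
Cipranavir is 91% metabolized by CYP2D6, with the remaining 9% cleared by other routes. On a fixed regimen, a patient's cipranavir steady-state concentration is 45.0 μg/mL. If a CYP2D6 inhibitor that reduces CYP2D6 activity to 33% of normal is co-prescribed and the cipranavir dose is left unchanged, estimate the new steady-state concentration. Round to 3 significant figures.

115 μg/mL

The CYP2D6 pathway (91% of clearance) falls to 0.33× activity: 0.91 × 0.33 = 0.3003.
Non-CYP routes (9%) are unchanged.
Relative clearance = 0.3003 + 0.09 = 0.3903.
Steady-state concentration ∝ 1/CL, so new value = 45.0 / 0.3903 = 115 μg/mL.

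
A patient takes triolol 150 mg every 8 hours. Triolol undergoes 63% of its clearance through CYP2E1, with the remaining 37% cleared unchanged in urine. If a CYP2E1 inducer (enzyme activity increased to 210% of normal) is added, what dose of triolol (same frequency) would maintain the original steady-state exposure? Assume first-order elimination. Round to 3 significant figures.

The CYP2E1 pathway (63% of clearance) is boosted to 2.1× activity: 0.63 × 2.1 = 1.323.
Non-CYP routes (37%) are unchanged.
Relative clearance = 1.323 + 0.37 = 1.693.
To maintain the same steady-state level, dose must scale with clearance: new dose = 150 × 1.693 = 254 mg.

254 mg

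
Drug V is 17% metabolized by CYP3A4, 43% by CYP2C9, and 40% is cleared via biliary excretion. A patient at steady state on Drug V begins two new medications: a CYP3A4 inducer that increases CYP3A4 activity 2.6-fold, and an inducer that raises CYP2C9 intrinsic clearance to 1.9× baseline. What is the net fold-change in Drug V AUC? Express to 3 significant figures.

CYP3A4: 0.17 × 2.6 = 0.442
CYP2C9: 0.43 × 1.9 = 0.817
Other: 0.4 (unchanged)
CL_new/CL_old = 0.442 + 0.817 + 0.4 = 1.659.
AUC ∝ 1/CL: fold-change = 1 / 1.659 = 0.603.

0.603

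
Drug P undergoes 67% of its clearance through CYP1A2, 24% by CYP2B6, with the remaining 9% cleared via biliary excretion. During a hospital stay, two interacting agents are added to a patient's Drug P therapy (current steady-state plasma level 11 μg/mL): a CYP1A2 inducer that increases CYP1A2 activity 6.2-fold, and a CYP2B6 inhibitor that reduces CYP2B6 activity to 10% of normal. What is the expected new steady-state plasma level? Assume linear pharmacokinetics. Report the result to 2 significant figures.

2.6 μg/mL

The CYP1A2 pathway (67% of clearance) is boosted to 6.2× activity: 0.67 × 6.2 = 4.154.
The CYP2B6 pathway (24% of clearance) falls to 0.1× activity: 0.24 × 0.1 = 0.024.
The remaining 9% of clearance is unaffected.
CL_new/CL_old = 4.154 + 0.024 + 0.09 = 4.268.
Dividing the baseline by the relative clearance: 11 / 4.268 = 2.6 μg/mL.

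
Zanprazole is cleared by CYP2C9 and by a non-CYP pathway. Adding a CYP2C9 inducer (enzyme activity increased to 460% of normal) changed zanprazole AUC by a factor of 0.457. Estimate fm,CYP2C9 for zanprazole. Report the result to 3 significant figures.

Call the CYP2C9 fraction fm. After the interaction, CL_new/CL_old = fm × 4.6 + (1 − fm).
AUC ratio = 1 / (new CL fraction), so new CL fraction = 1 / 0.457 = 2.188.
fm × 4.6 + 1 − fm = 2.188  ⇒  fm × (4.6 − 1) = 1.188  ⇒  fm = 0.330.

0.330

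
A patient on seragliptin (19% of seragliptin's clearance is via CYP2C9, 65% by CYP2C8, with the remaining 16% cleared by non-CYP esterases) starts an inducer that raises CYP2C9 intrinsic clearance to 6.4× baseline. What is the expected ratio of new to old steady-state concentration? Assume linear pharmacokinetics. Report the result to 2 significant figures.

0.49

The CYP2C9 pathway (19% of clearance) rises to 6.4× activity: 0.19 × 6.4 = 1.216.
CYP2C8 (65%) and the residual 16% are unaffected.
CL_new/CL_old = 1.216 + 0.65 + 0.16 = 2.026.
Steady-state concentration is inversely proportional to clearance, so the fold-change is 1 / 2.026 = 0.49.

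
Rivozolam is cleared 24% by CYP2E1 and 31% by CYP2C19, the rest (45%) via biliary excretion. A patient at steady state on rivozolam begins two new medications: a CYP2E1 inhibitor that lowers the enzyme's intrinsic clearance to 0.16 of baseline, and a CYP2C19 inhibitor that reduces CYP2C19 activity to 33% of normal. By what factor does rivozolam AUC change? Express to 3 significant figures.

The CYP2E1 pathway (24% of clearance) falls to 0.16× activity: 0.24 × 0.16 = 0.0384.
The CYP2C19 pathway (31% of clearance) drops to 0.33× activity: 0.31 × 0.33 = 0.1023.
The remaining 45% of clearance is unaffected.
CL_new/CL_old = 0.0384 + 0.1023 + 0.45 = 0.5907.
AUC ∝ 1/CL: fold-change = 1 / 0.5907 = 1.69.

1.69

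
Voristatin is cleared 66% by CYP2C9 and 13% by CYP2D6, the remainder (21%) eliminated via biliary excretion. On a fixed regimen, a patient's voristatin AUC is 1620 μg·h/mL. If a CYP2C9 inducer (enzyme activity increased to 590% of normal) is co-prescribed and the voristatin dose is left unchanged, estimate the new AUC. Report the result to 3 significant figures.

The CYP2C9 pathway (66% of clearance) increases to 5.9× activity: 0.66 × 5.9 = 3.894.
CYP2D6 (13%) and the residual 21% are unaffected.
New clearance relative to baseline: 3.894 + 0.13 + 0.21 = 4.234.
AUC ∝ 1/CL, so new value = 1620 / 4.234 = 383 μg·h/mL.

383 μg·h/mL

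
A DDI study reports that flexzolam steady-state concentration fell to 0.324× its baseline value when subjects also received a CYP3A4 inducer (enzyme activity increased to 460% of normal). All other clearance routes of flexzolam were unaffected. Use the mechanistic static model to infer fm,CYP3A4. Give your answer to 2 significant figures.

0.58

CL'/CL = 1 / 0.324 = 3.086
4.6·fm + (1 − fm) = 3.086
fm = (3.086 − 1) / (4.6 − 1) = 0.58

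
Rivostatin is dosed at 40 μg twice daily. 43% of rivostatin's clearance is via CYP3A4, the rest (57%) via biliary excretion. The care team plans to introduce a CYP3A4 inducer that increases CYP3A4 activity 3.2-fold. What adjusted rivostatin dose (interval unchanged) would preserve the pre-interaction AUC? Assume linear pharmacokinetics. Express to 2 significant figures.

CYP3A4: 0.43 × 3.2 = 1.376
Other: 0.57 (unchanged)
New clearance relative to baseline: 1.376 + 0.57 = 1.946.
Css,avg = (dose rate)/CL, so holding Css fixed requires dose ∝ CL: 40 × 1.946 = 78 μg.

78 μg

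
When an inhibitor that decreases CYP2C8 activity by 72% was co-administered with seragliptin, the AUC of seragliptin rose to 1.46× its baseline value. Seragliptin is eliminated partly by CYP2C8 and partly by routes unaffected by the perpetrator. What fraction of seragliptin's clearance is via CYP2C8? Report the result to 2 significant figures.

0.44

Let x = fm,CYP2C8. Because AUC ∝ 1/CL, relative clearance fell to 1/1.46 = 0.6849.
Setting x·0.28 + (1 − x) = 0.6849 and solving: x = (0.6849 − 1)/(0.28 − 1) = 0.44.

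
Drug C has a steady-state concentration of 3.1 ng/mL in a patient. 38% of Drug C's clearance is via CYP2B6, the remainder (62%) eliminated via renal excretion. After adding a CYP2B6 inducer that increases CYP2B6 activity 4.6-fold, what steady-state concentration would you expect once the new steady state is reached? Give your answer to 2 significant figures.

The CYP2B6 pathway (38% of clearance) increases to 4.6× activity: 0.38 × 4.6 = 1.748.
The remaining 62% of clearance is unaffected.
Relative clearance = 1.748 + 0.62 = 2.368.
With dosing unchanged, steady-state concentration scales as 1/CL: 3.1 / 2.368 = 1.3 ng/mL.

1.3 ng/mL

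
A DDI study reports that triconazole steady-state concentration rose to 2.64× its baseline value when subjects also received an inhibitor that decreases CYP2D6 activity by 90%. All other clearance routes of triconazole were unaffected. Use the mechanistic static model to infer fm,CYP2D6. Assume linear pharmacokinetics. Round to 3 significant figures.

Call the CYP2D6 fraction fm. After the interaction, CL_new/CL_old = fm × 0.1 + (1 − fm).
Steady-state concentration ratio = 1 / (new CL fraction), so new CL fraction = 1 / 2.64 = 0.3788.
fm × 0.1 + 1 − fm = 0.3788  ⇒  fm × (0.1 − 1) = −0.6212  ⇒  fm = 0.690.

0.690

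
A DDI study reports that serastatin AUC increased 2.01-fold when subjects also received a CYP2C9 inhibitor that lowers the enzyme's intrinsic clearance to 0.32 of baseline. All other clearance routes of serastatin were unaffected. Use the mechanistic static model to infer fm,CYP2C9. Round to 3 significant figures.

0.739

CL'/CL = 1 / 2.01 = 0.4975
0.32·fm + (1 − fm) = 0.4975
fm = (0.4975 − 1) / (0.32 − 1) = 0.739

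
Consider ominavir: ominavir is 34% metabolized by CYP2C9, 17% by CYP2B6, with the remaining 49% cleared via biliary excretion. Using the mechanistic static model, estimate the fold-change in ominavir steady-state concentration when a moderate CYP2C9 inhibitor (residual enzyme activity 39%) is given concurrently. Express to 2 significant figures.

The CYP2C9 pathway (34% of clearance) drops to 0.39× activity: 0.34 × 0.39 = 0.1326.
CYP2B6 (17%) and the residual 49% are unaffected.
Relative clearance = 0.1326 + 0.17 + 0.49 = 0.7926.
Steady-state concentration is inversely proportional to clearance, so the fold-change is 1 / 0.7926 = 1.3.

1.3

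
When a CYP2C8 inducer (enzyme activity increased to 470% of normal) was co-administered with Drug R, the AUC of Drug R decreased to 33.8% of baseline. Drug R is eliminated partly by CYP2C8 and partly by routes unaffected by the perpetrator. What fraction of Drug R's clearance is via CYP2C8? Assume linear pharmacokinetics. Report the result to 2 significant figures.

CL'/CL = 1 / 0.338 = 2.959
4.7·fm + (1 − fm) = 2.959
fm = (2.959 − 1) / (4.7 − 1) = 0.53

0.53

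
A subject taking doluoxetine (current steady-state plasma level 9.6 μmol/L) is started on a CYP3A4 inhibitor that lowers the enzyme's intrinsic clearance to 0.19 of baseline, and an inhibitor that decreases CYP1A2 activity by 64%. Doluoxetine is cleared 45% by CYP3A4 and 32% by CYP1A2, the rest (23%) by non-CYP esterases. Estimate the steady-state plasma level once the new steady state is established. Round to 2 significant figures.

The CYP3A4 pathway (45% of clearance) is reduced to 0.19× activity: 0.45 × 0.19 = 0.0855.
The CYP1A2 pathway (32% of clearance) falls to 0.36× activity: 0.32 × 0.36 = 0.1152.
Non-CYP routes (23%) are unchanged.
New clearance relative to baseline: 0.0855 + 0.1152 + 0.23 = 0.4307.
Dividing the baseline by the relative clearance: 9.6 / 0.4307 = 22 μmol/L.

22 μmol/L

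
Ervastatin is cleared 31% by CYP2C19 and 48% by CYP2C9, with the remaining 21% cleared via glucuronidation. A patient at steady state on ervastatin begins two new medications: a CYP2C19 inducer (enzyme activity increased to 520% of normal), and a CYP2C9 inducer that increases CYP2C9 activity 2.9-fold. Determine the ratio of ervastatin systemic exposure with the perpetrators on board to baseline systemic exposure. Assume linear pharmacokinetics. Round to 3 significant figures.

0.311

The CYP2C19 pathway (31% of clearance) increases to 5.2× activity: 0.31 × 5.2 = 1.612.
The CYP2C9 pathway (48% of clearance) is boosted to 2.9× activity: 0.48 × 2.9 = 1.392.
Non-CYP routes (21%) are unchanged.
New clearance relative to baseline: 1.612 + 1.392 + 0.21 = 3.214.
Net systemic exposure ratio = 1 / 3.214 = 0.311.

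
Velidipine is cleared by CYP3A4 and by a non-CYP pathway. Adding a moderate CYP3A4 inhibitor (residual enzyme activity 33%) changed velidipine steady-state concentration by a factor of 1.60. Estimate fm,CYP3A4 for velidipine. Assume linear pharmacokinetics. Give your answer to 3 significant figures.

CL'/CL = 1 / 1.60 = 0.625
0.33·fm + (1 − fm) = 0.625
fm = (0.625 − 1) / (0.33 − 1) = 0.560

0.560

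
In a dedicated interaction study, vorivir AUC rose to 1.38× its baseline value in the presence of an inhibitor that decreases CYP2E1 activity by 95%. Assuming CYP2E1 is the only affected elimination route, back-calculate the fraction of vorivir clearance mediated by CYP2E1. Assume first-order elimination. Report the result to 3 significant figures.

Call the CYP2E1 fraction fm. After the interaction, CL_new/CL_old = fm × 0.05 + (1 − fm).
AUC ratio = 1 / (new CL fraction), so new CL fraction = 1 / 1.38 = 0.7246.
fm × 0.05 + 1 − fm = 0.7246  ⇒  fm × (0.05 − 1) = −0.2754  ⇒  fm = 0.290.

0.290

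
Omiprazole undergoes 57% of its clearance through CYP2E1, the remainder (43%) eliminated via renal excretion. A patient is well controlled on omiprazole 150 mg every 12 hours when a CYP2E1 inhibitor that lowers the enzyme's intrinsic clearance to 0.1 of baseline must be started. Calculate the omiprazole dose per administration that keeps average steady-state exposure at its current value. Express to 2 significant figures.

CYP2E1: 0.57 × 0.1 = 0.057
Other: 0.43 (unchanged)
Relative clearance = 0.057 + 0.43 = 0.487.
To maintain the same steady-state level, dose must scale with clearance: new dose = 150 × 0.487 = 73 mg.

73 mg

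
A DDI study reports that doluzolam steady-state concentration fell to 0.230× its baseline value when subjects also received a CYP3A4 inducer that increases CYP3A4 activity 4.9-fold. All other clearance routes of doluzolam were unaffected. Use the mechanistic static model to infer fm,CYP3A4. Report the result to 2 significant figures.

0.86

Let fm be the CYP3A4 fraction. New clearance relative to baseline = fm × 4.9 + (1 − fm).
Steady-state concentration ratio = 1 / (new CL fraction), so new CL fraction = 1 / 0.230 = 4.348.
fm × 4.9 + 1 − fm = 4.348  ⇒  fm × (4.9 − 1) = 3.348  ⇒  fm = 0.86.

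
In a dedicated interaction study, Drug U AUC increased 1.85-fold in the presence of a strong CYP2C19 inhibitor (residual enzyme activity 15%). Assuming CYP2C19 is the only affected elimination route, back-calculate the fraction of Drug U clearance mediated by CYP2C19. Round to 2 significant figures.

CL'/CL = 1 / 1.85 = 0.5405
0.15·fm + (1 − fm) = 0.5405
fm = (0.5405 − 1) / (0.15 − 1) = 0.54

0.54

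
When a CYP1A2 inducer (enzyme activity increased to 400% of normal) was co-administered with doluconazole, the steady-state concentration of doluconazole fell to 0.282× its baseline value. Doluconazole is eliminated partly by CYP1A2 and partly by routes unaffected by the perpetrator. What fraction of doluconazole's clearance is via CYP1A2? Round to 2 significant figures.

CL'/CL = 1 / 0.282 = 3.546
4·fm + (1 − fm) = 3.546
fm = (3.546 − 1) / (4 − 1) = 0.85

0.85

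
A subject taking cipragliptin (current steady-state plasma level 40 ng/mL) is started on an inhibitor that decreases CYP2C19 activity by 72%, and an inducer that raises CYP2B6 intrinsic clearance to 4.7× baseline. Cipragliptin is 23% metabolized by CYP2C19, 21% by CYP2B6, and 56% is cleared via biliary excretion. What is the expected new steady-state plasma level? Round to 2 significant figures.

The CYP2C19 pathway (23% of clearance) is reduced to 0.28× activity: 0.23 × 0.28 = 0.0644.
The CYP2B6 pathway (21% of clearance) rises to 4.7× activity: 0.21 × 4.7 = 0.987.
The remaining 56% of clearance is unaffected.
New clearance relative to baseline: 0.0644 + 0.987 + 0.56 = 1.6114.
New steady-state plasma level = 40 / 1.6114 = 25 ng/mL (concentration scales inversely with clearance).

25 ng/mL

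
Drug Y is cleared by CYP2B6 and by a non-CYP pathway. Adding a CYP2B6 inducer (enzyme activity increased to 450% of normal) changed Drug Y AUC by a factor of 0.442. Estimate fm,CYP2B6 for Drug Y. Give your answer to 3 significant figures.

0.361

CL'/CL = 1 / 0.442 = 2.262
4.5·fm + (1 − fm) = 2.262
fm = (2.262 − 1) / (4.5 − 1) = 0.361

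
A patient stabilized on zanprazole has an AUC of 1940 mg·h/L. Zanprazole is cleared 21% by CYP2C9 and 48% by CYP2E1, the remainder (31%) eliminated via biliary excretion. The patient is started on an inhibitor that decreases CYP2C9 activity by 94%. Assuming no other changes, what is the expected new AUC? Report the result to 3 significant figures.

CYP2C9: 0.21 × 0.06 = 0.0126
CYP2E1: 0.48 (unchanged)
Other: 0.31 (unchanged)
New clearance relative to baseline: 0.0126 + 0.48 + 0.31 = 0.8026.
AUC ∝ 1/CL, so new value = 1940 / 0.8026 = 2.42 × 10³ mg·h/L.

2.42 × 10³ mg·h/L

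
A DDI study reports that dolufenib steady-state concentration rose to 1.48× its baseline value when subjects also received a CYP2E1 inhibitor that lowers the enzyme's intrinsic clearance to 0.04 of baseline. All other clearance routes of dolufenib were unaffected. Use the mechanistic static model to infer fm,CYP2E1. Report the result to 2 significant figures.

0.34

CL'/CL = 1 / 1.48 = 0.6757
0.04·fm + (1 − fm) = 0.6757
fm = (0.6757 − 1) / (0.04 − 1) = 0.34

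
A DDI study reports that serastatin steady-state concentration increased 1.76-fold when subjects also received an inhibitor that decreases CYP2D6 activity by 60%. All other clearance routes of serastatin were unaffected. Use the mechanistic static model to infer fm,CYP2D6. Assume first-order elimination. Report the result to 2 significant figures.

0.72

Call the CYP2D6 fraction fm. After the interaction, CL_new/CL_old = fm × 0.4 + (1 − fm).
Steady-state concentration ratio = 1 / (new CL fraction), so new CL fraction = 1 / 1.76 = 0.5682.
fm × 0.4 + 1 − fm = 0.5682  ⇒  fm × (0.4 − 1) = −0.4318  ⇒  fm = 0.72.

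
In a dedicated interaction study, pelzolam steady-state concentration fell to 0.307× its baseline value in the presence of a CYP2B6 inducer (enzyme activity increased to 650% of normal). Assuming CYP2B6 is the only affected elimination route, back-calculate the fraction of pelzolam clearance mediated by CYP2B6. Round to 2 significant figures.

Write x for the fraction cleared via CYP2B6. The observed steady-state concentration change means clearance rose to 1/0.307 = 3.257 of baseline.
Setting x·6.5 + (1 − x) = 3.257 and solving: x = (3.257 − 1)/(6.5 − 1) = 0.41.

0.41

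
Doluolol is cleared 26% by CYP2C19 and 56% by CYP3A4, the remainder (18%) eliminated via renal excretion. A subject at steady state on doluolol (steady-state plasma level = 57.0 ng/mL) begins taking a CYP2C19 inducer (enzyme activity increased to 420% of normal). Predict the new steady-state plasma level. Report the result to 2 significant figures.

The CYP2C19 pathway (26% of clearance) increases to 4.2× activity: 0.26 × 4.2 = 1.092.
CYP3A4 (56%) and the residual 18% are unaffected.
CL_new/CL_old = 1.092 + 0.56 + 0.18 = 1.832.
With dosing unchanged, steady-state plasma level scales as 1/CL: 57.0 / 1.832 = 31 ng/mL.

31 ng/mL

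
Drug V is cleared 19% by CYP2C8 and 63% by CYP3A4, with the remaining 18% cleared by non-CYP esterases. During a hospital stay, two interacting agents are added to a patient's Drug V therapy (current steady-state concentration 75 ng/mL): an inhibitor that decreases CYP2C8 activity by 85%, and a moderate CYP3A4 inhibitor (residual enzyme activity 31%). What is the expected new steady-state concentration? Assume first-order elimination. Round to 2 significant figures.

1.9 × 10² ng/mL

The CYP2C8 pathway (19% of clearance) is reduced to 0.15× activity: 0.19 × 0.15 = 0.0285.
The CYP3A4 pathway (63% of clearance) falls to 0.31× activity: 0.63 × 0.31 = 0.1953.
Non-CYP routes (18%) are unchanged.
Relative clearance = 0.0285 + 0.1953 + 0.18 = 0.4038.
Steady-state concentration ∝ 1/CL: new value = 75 / 0.4038 = 1.9 × 10² ng/mL.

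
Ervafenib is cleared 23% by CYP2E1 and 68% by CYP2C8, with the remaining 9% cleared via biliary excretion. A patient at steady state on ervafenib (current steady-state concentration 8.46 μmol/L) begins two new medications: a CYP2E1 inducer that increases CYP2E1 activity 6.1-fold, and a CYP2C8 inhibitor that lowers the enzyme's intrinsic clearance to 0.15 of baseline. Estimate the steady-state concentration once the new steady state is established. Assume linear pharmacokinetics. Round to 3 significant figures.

The CYP2E1 pathway (23% of clearance) is boosted to 6.1× activity: 0.23 × 6.1 = 1.403.
The CYP2C8 pathway (68% of clearance) is reduced to 0.15× activity: 0.68 × 0.15 = 0.102.
Non-CYP routes (9%) are unchanged.
New clearance relative to baseline: 1.403 + 0.102 + 0.09 = 1.595.
Steady-state concentration ∝ 1/CL: new value = 8.46 / 1.595 = 5.30 μmol/L.

5.30 μmol/L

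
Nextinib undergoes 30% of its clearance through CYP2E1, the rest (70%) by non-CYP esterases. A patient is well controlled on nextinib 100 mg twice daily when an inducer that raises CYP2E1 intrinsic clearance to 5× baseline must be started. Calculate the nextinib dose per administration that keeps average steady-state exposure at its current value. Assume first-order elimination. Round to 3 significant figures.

The CYP2E1 pathway (30% of clearance) is boosted to 5× activity: 0.3 × 5 = 1.5.
Non-CYP routes (70%) are unchanged.
CL_new/CL_old = 1.5 + 0.7 = 2.2.
Exposure is unchanged when dose changes in proportion to clearance. New dose = 100 mg × 2.2 = 220 mg.

220 mg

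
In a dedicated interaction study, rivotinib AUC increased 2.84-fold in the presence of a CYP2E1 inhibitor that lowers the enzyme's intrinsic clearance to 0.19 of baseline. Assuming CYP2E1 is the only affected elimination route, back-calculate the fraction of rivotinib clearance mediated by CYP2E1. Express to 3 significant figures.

0.800

Write x for the fraction cleared via CYP2E1. The observed AUC change means clearance fell to 1/2.84 = 0.3521 of baseline.
Setting x·0.19 + (1 − x) = 0.3521 and solving: x = (0.3521 − 1)/(0.19 − 1) = 0.800.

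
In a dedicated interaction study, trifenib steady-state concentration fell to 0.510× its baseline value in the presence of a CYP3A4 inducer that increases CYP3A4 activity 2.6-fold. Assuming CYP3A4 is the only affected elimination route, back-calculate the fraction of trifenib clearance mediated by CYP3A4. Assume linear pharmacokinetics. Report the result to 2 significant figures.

CL'/CL = 1 / 0.510 = 1.961
2.6·fm + (1 − fm) = 1.961
fm = (1.961 − 1) / (2.6 − 1) = 0.60

0.60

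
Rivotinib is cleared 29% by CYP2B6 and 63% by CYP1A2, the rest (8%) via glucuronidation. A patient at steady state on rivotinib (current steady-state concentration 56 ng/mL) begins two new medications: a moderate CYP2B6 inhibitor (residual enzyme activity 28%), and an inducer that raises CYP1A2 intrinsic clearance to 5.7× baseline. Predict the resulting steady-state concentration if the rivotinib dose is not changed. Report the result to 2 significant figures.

15 ng/mL

The CYP2B6 pathway (29% of clearance) falls to 0.28× activity: 0.29 × 0.28 = 0.0812.
The CYP1A2 pathway (63% of clearance) increases to 5.7× activity: 0.63 × 5.7 = 3.591.
Non-CYP routes (8%) are unchanged.
Relative clearance = 0.0812 + 3.591 + 0.08 = 3.7522.
Steady-state concentration ∝ 1/CL: new value = 56 / 3.7522 = 15 ng/mL.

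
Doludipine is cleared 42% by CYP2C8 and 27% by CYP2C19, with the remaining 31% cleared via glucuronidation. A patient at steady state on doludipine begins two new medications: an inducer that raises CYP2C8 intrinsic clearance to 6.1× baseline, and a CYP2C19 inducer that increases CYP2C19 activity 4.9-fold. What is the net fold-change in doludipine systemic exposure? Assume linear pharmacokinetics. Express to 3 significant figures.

The CYP2C8 pathway (42% of clearance) rises to 6.1× activity: 0.42 × 6.1 = 2.562.
The CYP2C19 pathway (27% of clearance) rises to 4.9× activity: 0.27 × 4.9 = 1.323.
The remaining 31% of clearance is unaffected.
New clearance relative to baseline: 2.562 + 1.323 + 0.31 = 4.195.
Because systemic exposure varies inversely with clearance, the combined effect is 1 / 4.195 = 0.238.

0.238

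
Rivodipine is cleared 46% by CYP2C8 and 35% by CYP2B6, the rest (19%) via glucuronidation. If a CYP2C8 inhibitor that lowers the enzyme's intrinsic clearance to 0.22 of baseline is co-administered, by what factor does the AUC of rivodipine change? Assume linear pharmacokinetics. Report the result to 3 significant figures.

The CYP2C8 pathway (46% of clearance) falls to 0.22× activity: 0.46 × 0.22 = 0.1012.
CYP2B6 (35%) and the residual 19% are unaffected.
Relative clearance = 0.1012 + 0.35 + 0.19 = 0.6412.
Since AUC ∝ 1/CL, the ratio is 1 / 0.6412 = 1.56.

1.56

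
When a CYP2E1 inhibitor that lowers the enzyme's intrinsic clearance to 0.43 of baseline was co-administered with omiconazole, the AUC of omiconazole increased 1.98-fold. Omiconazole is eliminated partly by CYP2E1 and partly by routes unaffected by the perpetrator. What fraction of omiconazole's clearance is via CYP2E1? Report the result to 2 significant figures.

0.87

Let x = fm,CYP2E1. Because AUC ∝ 1/CL, relative clearance fell to 1/1.98 = 0.5051.
Setting x·0.43 + (1 − x) = 0.5051 and solving: x = (0.5051 − 1)/(0.43 − 1) = 0.87.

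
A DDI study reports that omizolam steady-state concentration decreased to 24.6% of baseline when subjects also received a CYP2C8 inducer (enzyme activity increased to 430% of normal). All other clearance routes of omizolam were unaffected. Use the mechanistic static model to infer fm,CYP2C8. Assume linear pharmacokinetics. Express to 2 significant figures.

Write x for the fraction cleared via CYP2C8. The observed steady-state concentration change means clearance rose to 1/0.246 = 4.065 of baseline.
Only the CYP2C8 route changed, so 4.065 = x·4.3 + (1 − x), giving x = 0.93.

0.93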